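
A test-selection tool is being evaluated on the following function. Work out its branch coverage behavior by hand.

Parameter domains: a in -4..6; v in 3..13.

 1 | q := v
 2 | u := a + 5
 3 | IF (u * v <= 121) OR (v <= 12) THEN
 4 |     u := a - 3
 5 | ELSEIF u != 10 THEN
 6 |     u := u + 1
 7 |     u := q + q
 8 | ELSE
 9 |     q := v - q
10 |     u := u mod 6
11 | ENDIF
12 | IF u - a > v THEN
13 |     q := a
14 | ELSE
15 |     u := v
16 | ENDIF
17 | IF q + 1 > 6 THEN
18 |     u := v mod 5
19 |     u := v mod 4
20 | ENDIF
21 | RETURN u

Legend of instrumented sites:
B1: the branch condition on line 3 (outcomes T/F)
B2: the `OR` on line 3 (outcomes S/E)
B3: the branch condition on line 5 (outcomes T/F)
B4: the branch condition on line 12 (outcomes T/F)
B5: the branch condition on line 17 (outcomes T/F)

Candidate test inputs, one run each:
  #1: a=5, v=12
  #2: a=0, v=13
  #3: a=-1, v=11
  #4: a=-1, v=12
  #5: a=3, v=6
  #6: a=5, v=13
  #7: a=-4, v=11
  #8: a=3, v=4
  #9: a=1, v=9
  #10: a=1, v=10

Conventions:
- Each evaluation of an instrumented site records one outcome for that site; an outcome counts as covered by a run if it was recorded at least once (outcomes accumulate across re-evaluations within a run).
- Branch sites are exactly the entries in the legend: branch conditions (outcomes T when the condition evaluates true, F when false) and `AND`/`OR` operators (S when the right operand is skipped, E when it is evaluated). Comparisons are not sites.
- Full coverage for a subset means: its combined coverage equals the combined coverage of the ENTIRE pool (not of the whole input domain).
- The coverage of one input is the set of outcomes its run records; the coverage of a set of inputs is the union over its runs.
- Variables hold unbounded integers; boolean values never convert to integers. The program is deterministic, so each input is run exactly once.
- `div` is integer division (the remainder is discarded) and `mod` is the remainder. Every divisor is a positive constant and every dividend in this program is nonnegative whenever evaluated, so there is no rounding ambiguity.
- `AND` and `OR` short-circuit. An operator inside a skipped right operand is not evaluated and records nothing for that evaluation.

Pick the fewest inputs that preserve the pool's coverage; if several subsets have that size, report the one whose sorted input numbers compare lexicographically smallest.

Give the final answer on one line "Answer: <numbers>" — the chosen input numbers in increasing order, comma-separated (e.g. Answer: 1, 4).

input #1, a=5, v=12: events B2->S, B1->T, B4->F, B5->T; outcomes B1=T, B2=S, B4=F, B5=T
input #2, a=0, v=13: events B2->S, B1->T, B4->F, B5->T; outcomes B1=T, B2=S, B4=F, B5=T
input #3, a=-1, v=11: events B2->S, B1->T, B4->F, B5->T; outcomes B1=T, B2=S, B4=F, B5=T
input #4, a=-1, v=12: events B2->S, B1->T, B4->F, B5->T; outcomes B1=T, B2=S, B4=F, B5=T
input #5, a=3, v=6: events B2->S, B1->T, B4->F, B5->T; outcomes B1=T, B2=S, B4=F, B5=T
input #6, a=5, v=13: events B2->E, B1->F, B3->F, B4->F, B5->F; outcomes B1=F, B2=E, B3=F, B4=F, B5=F
input #7, a=-4, v=11: events B2->S, B1->T, B4->F, B5->T; outcomes B1=T, B2=S, B4=F, B5=T
input #8, a=3, v=4: events B2->S, B1->T, B4->F, B5->F; outcomes B1=T, B2=S, B4=F, B5=F
input #9, a=1, v=9: events B2->S, B1->T, B4->F, B5->T; outcomes B1=T, B2=S, B4=F, B5=T
input #10, a=1, v=10: events B2->S, B1->T, B4->F, B5->T; outcomes B1=T, B2=S, B4=F, B5=T
union over all inputs: B1=T, B1=F, B2=S, B2=E, B3=F, B4=F, B5=T, B5=F (8 outcomes)
size 1 is not enough: best union over all size-1 subsets is 5/8
at size 2, {1, 6} reaches all 8 outcomes; every lexicographically earlier size-2 subset fails

Answer: 1, 6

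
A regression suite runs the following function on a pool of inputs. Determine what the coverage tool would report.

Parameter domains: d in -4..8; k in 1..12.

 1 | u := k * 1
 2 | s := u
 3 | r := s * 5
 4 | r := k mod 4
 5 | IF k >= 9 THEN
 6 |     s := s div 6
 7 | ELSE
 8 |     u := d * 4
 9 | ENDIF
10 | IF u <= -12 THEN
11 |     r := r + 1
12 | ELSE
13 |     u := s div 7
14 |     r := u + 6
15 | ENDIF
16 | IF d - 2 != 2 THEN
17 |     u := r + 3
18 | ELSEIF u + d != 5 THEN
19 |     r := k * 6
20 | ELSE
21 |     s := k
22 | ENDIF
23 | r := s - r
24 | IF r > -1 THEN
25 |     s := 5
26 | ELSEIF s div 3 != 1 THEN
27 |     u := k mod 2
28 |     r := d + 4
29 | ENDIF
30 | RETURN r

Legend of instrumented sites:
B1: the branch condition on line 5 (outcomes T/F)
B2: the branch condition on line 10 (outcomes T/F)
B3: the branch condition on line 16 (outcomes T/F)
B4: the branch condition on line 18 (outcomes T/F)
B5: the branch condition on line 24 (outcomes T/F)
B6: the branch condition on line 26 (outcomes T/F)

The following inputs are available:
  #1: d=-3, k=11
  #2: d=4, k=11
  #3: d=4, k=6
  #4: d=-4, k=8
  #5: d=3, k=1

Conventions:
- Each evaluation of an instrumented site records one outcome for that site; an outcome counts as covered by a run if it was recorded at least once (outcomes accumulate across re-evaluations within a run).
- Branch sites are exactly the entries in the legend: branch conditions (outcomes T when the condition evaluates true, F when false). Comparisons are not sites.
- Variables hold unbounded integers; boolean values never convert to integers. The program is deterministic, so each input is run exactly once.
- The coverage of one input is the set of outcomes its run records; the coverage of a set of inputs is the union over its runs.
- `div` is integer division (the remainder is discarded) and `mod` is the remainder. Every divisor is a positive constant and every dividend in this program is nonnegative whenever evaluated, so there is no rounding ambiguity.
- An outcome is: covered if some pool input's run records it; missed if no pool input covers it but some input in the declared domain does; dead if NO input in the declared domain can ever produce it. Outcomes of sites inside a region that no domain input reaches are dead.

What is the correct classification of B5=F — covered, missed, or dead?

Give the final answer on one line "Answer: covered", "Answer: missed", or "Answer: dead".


B5=F is recorded by pool input(s) 1, 2, 3, 5 -> covered
Answer: covered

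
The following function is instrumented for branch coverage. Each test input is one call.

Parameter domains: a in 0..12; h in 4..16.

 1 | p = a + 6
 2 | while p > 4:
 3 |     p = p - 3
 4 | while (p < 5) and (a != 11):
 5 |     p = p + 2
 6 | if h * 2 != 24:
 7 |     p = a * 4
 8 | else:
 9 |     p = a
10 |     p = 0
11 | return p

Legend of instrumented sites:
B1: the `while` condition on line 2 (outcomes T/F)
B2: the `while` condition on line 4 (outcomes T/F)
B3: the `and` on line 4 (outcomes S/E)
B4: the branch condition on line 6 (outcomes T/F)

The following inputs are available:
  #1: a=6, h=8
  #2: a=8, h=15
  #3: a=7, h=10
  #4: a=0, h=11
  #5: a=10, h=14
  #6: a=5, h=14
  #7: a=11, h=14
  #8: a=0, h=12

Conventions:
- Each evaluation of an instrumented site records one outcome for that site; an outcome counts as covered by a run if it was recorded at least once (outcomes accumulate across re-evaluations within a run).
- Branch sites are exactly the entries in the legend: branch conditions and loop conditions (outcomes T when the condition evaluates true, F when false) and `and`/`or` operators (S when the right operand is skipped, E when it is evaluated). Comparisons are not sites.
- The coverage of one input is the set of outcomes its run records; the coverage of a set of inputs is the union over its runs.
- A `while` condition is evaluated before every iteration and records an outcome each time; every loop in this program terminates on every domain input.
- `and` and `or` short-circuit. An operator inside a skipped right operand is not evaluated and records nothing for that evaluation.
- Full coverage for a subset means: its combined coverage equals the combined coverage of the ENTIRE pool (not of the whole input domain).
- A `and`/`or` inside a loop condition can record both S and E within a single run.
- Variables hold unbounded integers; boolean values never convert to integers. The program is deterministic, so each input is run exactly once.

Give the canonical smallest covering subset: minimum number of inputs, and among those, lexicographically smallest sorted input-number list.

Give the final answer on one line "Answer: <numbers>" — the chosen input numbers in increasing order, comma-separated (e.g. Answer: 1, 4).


#1 (a=6, h=8) -> covered: B1=T, B1=F, B2=T, B2=F, B3=S, B3=E, B4=T
#2 (a=8, h=15) -> covered: B1=T, B1=F, B2=T, B2=F, B3=S, B3=E, B4=T
#3 (a=7, h=10) -> covered: B1=T, B1=F, B2=T, B2=F, B3=S, B3=E, B4=T
#4 (a=0, h=11) -> covered: B1=T, B1=F, B2=T, B2=F, B3=S, B3=E, B4=T
#5 (a=10, h=14) -> covered: B1=T, B1=F, B2=T, B2=F, B3=S, B3=E, B4=T
#6 (a=5, h=14) -> covered: B1=T, B1=F, B2=T, B2=F, B3=S, B3=E, B4=T
#7 (a=11, h=14) -> covered: B1=T, B1=F, B2=F, B3=E, B4=T
#8 (a=0, h=12) -> covered: B1=T, B1=F, B2=T, B2=F, B3=S, B3=E, B4=F
pool-wide coverage (8 outcomes): B1=T, B1=F, B2=T, B2=F, B3=S, B3=E, B4=T, B4=F
no size-1 subset reaches all 8 outcomes (best union: 7/8)
inputs {1, 8} (size 2) cover everything; no size-2 subset with a lexicographically smaller index list covers all 8
Answer: 1, 8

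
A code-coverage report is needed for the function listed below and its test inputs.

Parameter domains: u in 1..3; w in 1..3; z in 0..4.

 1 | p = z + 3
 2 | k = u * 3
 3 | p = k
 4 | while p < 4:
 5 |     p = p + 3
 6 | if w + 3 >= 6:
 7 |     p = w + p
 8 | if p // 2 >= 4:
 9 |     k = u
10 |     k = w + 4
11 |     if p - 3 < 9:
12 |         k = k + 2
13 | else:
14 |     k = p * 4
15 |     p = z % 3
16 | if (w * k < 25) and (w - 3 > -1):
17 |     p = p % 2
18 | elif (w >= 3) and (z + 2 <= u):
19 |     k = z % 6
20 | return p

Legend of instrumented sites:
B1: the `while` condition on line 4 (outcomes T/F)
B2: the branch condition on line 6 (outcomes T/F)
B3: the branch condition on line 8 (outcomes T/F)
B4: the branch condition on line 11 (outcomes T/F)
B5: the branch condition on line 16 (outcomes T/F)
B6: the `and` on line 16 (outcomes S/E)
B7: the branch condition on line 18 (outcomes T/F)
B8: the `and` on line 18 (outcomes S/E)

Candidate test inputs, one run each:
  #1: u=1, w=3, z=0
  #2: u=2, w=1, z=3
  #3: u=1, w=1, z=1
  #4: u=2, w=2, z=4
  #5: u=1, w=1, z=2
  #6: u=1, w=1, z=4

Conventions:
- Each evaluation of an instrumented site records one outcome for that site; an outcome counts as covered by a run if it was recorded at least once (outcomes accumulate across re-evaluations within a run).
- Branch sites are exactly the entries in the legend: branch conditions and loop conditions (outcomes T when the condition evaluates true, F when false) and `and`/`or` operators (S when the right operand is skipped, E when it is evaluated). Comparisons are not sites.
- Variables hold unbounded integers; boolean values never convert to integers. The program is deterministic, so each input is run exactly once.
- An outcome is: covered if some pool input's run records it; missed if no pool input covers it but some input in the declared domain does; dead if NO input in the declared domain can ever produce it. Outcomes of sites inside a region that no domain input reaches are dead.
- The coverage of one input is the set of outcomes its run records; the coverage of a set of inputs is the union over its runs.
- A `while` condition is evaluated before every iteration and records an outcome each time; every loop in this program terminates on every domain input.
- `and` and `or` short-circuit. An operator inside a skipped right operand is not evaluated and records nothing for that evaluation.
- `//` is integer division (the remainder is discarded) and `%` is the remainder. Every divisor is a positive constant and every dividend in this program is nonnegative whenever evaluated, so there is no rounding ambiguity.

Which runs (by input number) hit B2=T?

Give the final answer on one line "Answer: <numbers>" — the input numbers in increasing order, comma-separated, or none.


input #1 (u=1, w=3, z=0): records B2=T
input #2 (u=2, w=1, z=3): does not record B2=T
input #3 (u=1, w=1, z=1): does not record B2=T
input #4 (u=2, w=2, z=4): does not record B2=T
input #5 (u=1, w=1, z=2): does not record B2=T
input #6 (u=1, w=1, z=4): does not record B2=T
Answer: 1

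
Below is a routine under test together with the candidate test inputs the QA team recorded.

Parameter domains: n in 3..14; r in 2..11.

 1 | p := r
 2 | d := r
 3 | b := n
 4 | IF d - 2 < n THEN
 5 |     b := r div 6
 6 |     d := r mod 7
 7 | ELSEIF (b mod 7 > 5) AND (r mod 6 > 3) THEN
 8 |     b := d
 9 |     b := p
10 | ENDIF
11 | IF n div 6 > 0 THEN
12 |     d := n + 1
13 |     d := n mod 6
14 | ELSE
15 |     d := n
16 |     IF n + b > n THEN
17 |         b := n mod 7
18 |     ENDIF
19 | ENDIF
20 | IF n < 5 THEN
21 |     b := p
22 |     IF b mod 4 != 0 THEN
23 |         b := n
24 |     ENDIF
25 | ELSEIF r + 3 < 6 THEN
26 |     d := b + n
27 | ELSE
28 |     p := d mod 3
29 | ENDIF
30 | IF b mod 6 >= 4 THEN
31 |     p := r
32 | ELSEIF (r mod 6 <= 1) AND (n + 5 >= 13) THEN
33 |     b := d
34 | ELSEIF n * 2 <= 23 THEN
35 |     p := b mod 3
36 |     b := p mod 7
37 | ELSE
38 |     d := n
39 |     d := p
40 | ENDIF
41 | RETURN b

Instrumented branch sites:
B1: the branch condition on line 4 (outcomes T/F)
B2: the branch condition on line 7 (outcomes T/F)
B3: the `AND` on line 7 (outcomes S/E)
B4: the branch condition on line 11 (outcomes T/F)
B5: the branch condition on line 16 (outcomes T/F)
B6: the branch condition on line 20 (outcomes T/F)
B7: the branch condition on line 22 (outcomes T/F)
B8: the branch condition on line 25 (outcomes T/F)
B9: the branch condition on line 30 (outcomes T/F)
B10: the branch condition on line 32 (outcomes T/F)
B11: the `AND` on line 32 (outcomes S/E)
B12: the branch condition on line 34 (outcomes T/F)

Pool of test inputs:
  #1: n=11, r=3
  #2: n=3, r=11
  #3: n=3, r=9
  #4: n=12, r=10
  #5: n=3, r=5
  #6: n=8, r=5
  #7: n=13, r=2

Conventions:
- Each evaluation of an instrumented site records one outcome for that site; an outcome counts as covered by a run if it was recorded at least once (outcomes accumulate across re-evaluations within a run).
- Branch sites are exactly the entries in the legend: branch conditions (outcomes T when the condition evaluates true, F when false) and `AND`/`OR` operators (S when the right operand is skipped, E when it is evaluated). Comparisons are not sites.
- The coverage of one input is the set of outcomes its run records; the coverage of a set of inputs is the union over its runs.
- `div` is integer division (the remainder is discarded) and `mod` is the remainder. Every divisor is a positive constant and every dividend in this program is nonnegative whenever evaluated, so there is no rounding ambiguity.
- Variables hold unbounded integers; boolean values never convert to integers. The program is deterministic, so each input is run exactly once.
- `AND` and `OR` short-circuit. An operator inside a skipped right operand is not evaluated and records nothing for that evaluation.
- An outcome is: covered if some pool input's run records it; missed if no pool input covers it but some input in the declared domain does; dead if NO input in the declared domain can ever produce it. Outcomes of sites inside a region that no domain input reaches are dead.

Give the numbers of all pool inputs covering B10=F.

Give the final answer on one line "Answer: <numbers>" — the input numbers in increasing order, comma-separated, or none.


input #1 (n=11, r=3): hits B10=F
input #2 (n=3, r=11): hits B10=F
input #3 (n=3, r=9): hits B10=F
input #4 (n=12, r=10): hits B10=F
input #5 (n=3, r=5): hits B10=F
input #6 (n=8, r=5): hits B10=F
input #7 (n=13, r=2): hits B10=F
Answer: 1, 2, 3, 4, 5, 6, 7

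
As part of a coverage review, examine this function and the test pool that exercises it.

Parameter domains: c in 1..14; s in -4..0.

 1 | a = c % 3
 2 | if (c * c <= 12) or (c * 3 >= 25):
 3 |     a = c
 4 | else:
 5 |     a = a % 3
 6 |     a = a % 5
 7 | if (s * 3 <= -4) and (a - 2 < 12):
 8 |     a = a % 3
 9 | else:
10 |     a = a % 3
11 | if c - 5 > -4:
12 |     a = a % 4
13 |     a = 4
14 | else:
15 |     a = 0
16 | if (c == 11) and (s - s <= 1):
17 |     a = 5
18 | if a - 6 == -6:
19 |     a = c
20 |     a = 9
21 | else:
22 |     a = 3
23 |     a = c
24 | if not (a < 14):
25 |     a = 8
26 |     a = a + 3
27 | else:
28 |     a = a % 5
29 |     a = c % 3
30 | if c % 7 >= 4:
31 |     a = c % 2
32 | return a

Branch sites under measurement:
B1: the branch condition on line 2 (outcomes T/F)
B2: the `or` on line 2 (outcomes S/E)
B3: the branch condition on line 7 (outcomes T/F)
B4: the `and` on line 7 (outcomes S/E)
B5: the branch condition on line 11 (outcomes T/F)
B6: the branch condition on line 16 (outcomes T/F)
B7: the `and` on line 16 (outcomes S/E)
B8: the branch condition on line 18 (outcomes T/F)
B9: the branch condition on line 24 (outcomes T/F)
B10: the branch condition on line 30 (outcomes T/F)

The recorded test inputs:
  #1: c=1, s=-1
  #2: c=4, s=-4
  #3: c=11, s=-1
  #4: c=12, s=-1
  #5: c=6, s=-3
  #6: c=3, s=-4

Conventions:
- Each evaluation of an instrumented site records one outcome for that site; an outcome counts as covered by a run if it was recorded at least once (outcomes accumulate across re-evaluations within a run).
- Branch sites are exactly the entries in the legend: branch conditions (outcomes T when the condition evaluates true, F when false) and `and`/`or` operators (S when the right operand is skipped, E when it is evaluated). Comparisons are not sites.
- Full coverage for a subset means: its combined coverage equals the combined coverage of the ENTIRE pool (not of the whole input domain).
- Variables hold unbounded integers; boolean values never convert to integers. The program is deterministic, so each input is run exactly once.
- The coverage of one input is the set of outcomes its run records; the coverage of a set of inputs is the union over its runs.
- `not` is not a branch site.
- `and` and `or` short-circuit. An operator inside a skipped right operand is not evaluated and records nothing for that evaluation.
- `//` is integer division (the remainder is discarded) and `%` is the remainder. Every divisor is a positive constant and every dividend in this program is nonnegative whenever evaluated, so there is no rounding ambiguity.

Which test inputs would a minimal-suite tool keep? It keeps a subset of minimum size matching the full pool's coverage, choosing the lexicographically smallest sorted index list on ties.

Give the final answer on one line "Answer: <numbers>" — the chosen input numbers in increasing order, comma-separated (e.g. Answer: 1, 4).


input #1, c=1, s=-1: events B2->S, B1->T, B4->S, B3->F, B5->F, B7->S, B6->F, B8->T, B9->F, B10->F; outcomes B1=T, B2=S, B3=F, B4=S, B5=F, B6=F, B7=S, B8=T, B9=F, B10=F
input #2, c=4, s=-4: events B2->E, B1->F, B4->E, B3->T, B5->T, B7->S, B6->F, B8->F, B9->F, B10->T; outcomes B1=F, B2=E, B3=T, B4=E, B5=T, B6=F, B7=S, B8=F, B9=F, B10=T
input #3, c=11, s=-1: events B2->E, B1->T, B4->S, B3->F, B5->T, B7->E, B6->T, B8->F, B9->F, B10->T; outcomes B1=T, B2=E, B3=F, B4=S, B5=T, B6=T, B7=E, B8=F, B9=F, B10=T
input #4, c=12, s=-1: events B2->E, B1->T, B4->S, B3->F, B5->T, B7->S, B6->F, B8->F, B9->F, B10->T; outcomes B1=T, B2=E, B3=F, B4=S, B5=T, B6=F, B7=S, B8=F, B9=F, B10=T
input #5, c=6, s=-3: events B2->E, B1->F, B4->E, B3->T, B5->T, B7->S, B6->F, B8->F, B9->F, B10->T; outcomes B1=F, B2=E, B3=T, B4=E, B5=T, B6=F, B7=S, B8=F, B9=F, B10=T
input #6, c=3, s=-4: events B2->S, B1->T, B4->E, B3->T, B5->T, B7->S, B6->F, B8->F, B9->F, B10->F; outcomes B1=T, B2=S, B3=T, B4=E, B5=T, B6=F, B7=S, B8=F, B9=F, B10=F
the full pool covers 19 outcomes: B1=T, B1=F, B2=S, B2=E, B3=T, B3=F, B4=S, B4=E, B5=T, B5=F, B6=T, B6=F, B7=S, B7=E, B8=T, B8=F, B9=F, B10=T, B10=F
size 1 is not enough: best union over all size-1 subsets is 10/19
size 2 is not enough: best union over all size-2 subsets is 17/19
the canonical winner is {1, 2, 3}: size 3, full 19-outcome coverage, earliest index list among size-3 covers
Answer: 1, 2, 3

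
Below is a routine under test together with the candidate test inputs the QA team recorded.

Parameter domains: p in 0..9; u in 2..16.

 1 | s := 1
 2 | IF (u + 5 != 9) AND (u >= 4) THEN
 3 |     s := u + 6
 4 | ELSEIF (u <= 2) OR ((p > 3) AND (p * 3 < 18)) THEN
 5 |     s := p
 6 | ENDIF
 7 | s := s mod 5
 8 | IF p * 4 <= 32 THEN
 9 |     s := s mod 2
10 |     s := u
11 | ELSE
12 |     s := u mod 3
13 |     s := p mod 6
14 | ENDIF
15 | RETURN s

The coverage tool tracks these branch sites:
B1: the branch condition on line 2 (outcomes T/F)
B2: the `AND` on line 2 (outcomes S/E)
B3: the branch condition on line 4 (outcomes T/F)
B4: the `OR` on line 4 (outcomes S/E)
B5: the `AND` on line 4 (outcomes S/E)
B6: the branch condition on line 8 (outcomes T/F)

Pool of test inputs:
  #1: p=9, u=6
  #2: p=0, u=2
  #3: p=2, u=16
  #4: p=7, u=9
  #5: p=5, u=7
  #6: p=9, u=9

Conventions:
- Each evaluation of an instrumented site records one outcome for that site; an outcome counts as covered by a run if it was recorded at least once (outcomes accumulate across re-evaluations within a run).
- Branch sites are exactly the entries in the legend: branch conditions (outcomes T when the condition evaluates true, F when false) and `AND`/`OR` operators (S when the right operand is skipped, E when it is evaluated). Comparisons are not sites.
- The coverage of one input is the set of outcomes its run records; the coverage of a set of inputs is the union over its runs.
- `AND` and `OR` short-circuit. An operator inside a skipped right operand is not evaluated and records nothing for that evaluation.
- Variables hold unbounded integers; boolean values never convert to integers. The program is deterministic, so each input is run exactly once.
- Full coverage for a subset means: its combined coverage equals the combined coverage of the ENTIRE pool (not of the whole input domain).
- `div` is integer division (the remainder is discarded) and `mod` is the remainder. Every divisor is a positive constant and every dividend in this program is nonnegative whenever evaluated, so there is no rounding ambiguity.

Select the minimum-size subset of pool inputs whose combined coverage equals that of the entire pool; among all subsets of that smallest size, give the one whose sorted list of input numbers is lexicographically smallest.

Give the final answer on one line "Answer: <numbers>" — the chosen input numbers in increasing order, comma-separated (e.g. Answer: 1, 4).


input #1 (p=9, u=6): events B2->E, B1->T, B6->F; covers B1=T, B2=E, B6=F
input #2 (p=0, u=2): events B2->E, B1->F, B4->S, B3->T, B6->T; covers B1=F, B2=E, B3=T, B4=S, B6=T
input #3 (p=2, u=16): events B2->E, B1->T, B6->T; covers B1=T, B2=E, B6=T
input #4 (p=7, u=9): events B2->E, B1->T, B6->T; covers B1=T, B2=E, B6=T
input #5 (p=5, u=7): events B2->E, B1->T, B6->T; covers B1=T, B2=E, B6=T
input #6 (p=9, u=9): events B2->E, B1->T, B6->F; covers B1=T, B2=E, B6=F
union over all inputs: B1=T, B1=F, B2=E, B3=T, B4=S, B6=T, B6=F (7 outcomes)
every size-1 subset falls short of the 7 outcomes (best: 5/7)
the canonical winner is {1, 2}: size 2, full 7-outcome coverage, earliest index list among size-2 covers
Answer: 1, 2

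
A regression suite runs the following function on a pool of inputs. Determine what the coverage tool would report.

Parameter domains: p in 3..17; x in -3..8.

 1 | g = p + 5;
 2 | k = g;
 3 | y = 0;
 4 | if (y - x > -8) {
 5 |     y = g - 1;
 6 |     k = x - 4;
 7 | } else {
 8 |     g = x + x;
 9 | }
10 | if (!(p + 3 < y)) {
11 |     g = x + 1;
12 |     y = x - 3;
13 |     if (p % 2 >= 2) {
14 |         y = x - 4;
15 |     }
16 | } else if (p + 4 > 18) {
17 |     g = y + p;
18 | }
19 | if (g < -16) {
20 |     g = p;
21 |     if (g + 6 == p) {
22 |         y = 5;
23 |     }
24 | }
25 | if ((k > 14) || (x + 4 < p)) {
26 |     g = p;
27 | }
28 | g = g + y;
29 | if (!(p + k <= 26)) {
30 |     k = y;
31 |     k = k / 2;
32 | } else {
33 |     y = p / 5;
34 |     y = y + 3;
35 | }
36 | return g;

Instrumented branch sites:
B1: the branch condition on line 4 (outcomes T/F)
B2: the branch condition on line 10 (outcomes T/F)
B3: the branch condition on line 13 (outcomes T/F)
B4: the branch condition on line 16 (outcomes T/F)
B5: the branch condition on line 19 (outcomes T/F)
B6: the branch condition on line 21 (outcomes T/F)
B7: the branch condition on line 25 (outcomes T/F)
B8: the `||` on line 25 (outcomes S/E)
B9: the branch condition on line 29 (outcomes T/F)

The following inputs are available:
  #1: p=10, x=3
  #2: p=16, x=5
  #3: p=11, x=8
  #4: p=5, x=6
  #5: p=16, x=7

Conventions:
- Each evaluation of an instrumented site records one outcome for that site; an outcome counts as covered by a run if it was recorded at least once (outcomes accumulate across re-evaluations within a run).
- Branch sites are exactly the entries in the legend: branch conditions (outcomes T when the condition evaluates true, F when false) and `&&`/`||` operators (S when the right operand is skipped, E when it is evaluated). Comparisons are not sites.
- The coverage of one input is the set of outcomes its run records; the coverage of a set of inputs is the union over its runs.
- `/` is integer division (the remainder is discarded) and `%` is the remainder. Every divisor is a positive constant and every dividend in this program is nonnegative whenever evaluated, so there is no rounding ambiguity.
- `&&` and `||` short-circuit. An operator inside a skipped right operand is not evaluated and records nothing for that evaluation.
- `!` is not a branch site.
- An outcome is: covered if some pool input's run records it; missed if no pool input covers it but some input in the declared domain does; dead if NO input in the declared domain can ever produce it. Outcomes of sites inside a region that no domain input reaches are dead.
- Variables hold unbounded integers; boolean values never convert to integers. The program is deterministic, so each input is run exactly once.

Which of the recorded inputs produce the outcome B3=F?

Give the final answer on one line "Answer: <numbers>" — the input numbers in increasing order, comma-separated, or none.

input #1 (p=10, x=3): misses B3=F
input #2 (p=16, x=5): misses B3=F
input #3 (p=11, x=8): covers B3=F
input #4 (p=5, x=6): misses B3=F
input #5 (p=16, x=7): misses B3=F

Answer: 3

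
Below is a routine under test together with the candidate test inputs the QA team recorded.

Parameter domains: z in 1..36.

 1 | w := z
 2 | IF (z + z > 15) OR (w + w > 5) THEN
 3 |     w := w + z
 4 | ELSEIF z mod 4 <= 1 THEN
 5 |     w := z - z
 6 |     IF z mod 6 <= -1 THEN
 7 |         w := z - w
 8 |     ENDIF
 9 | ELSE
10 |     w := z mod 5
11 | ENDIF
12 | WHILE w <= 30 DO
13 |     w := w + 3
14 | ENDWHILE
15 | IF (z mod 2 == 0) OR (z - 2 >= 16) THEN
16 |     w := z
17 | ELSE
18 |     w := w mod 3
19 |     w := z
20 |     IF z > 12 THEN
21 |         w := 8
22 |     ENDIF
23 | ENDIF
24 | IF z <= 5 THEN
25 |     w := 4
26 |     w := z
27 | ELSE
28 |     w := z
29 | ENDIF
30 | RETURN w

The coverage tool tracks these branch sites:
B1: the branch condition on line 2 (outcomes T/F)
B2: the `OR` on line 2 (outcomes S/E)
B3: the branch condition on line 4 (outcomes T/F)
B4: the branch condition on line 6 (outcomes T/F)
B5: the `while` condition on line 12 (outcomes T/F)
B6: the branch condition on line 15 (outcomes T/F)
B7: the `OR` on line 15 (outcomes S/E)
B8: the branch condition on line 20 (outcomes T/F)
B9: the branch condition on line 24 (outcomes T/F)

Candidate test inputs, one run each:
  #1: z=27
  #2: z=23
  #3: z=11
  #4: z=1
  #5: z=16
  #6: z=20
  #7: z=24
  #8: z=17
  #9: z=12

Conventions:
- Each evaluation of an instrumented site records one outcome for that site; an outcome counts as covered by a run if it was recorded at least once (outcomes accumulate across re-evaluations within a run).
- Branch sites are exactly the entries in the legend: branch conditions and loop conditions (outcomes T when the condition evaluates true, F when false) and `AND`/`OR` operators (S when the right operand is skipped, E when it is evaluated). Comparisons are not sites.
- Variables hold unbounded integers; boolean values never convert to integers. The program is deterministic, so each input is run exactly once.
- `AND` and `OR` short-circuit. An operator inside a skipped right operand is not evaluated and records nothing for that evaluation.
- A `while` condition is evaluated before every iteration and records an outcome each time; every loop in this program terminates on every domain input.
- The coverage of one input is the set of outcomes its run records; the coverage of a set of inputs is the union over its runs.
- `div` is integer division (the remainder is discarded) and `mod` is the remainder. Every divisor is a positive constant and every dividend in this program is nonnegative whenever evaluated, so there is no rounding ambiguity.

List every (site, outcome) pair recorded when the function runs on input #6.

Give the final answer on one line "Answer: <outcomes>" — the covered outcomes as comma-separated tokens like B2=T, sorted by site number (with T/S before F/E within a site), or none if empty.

Event log for input #6 (z=20):
  B2->S, B1->T, B5->F, B7->S, B6->T, B9->F
collecting distinct outcomes: B1=T, B2=S, B5=F, B6=T, B7=S, B9=F

Answer: B1=T, B2=S, B5=F, B6=T, B7=S, B9=F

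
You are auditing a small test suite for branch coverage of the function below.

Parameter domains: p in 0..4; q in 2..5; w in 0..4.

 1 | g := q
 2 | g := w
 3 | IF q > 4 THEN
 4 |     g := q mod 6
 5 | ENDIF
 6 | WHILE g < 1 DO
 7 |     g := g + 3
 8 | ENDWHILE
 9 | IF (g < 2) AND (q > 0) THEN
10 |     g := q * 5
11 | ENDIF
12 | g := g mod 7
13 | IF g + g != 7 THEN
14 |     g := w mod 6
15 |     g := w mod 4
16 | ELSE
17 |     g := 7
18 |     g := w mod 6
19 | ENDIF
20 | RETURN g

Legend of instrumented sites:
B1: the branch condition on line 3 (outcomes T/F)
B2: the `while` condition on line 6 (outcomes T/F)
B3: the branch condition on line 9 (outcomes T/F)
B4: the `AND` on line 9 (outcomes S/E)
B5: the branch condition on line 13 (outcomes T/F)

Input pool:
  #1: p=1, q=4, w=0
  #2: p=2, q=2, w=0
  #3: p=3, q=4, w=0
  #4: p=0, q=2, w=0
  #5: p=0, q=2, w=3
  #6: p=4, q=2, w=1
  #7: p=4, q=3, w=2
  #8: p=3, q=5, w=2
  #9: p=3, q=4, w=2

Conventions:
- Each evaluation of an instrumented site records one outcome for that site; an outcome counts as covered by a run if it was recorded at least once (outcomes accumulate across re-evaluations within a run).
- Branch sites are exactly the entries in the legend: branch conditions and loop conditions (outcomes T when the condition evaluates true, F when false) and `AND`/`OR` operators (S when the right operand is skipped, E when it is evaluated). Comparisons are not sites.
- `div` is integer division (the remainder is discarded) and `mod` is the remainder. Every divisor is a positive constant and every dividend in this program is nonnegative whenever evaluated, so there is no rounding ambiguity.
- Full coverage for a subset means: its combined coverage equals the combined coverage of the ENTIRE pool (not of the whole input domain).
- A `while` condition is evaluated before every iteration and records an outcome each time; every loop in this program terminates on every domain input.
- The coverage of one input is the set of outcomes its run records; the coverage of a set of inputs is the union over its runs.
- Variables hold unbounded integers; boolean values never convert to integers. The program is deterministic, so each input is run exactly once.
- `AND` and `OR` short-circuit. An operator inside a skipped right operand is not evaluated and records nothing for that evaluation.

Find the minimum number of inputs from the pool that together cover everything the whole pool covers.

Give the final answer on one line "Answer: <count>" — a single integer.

test 1 (p=1, q=4, w=0) fires B1->F, B2->T, B2->F, B4->S, B3->F, B5->T; hits B1=F, B2=T, B2=F, B3=F, B4=S, B5=T
test 2 (p=2, q=2, w=0) fires B1->F, B2->T, B2->F, B4->S, B3->F, B5->T; hits B1=F, B2=T, B2=F, B3=F, B4=S, B5=T
test 3 (p=3, q=4, w=0) fires B1->F, B2->T, B2->F, B4->S, B3->F, B5->T; hits B1=F, B2=T, B2=F, B3=F, B4=S, B5=T
test 4 (p=0, q=2, w=0) fires B1->F, B2->T, B2->F, B4->S, B3->F, B5->T; hits B1=F, B2=T, B2=F, B3=F, B4=S, B5=T
test 5 (p=0, q=2, w=3) fires B1->F, B2->F, B4->S, B3->F, B5->T; hits B1=F, B2=F, B3=F, B4=S, B5=T
test 6 (p=4, q=2, w=1) fires B1->F, B2->F, B4->E, B3->T, B5->T; hits B1=F, B2=F, B3=T, B4=E, B5=T
test 7 (p=4, q=3, w=2) fires B1->F, B2->F, B4->S, B3->F, B5->T; hits B1=F, B2=F, B3=F, B4=S, B5=T
test 8 (p=3, q=5, w=2) fires B1->T, B2->F, B4->S, B3->F, B5->T; hits B1=T, B2=F, B3=F, B4=S, B5=T
test 9 (p=3, q=4, w=2) fires B1->F, B2->F, B4->S, B3->F, B5->T; hits B1=F, B2=F, B3=F, B4=S, B5=T
union over all inputs: B1=T, B1=F, B2=T, B2=F, B3=T, B3=F, B4=S, B4=E, B5=T (9 outcomes)
checked all size-1 subsets: none covers 9 outcomes (max 6/9)
checked all size-2 subsets: none covers 9 outcomes (max 8/9)
at size 3, {1, 6, 8} reaches all 9 outcomes; every lexicographically earlier size-3 subset fails

Answer: 3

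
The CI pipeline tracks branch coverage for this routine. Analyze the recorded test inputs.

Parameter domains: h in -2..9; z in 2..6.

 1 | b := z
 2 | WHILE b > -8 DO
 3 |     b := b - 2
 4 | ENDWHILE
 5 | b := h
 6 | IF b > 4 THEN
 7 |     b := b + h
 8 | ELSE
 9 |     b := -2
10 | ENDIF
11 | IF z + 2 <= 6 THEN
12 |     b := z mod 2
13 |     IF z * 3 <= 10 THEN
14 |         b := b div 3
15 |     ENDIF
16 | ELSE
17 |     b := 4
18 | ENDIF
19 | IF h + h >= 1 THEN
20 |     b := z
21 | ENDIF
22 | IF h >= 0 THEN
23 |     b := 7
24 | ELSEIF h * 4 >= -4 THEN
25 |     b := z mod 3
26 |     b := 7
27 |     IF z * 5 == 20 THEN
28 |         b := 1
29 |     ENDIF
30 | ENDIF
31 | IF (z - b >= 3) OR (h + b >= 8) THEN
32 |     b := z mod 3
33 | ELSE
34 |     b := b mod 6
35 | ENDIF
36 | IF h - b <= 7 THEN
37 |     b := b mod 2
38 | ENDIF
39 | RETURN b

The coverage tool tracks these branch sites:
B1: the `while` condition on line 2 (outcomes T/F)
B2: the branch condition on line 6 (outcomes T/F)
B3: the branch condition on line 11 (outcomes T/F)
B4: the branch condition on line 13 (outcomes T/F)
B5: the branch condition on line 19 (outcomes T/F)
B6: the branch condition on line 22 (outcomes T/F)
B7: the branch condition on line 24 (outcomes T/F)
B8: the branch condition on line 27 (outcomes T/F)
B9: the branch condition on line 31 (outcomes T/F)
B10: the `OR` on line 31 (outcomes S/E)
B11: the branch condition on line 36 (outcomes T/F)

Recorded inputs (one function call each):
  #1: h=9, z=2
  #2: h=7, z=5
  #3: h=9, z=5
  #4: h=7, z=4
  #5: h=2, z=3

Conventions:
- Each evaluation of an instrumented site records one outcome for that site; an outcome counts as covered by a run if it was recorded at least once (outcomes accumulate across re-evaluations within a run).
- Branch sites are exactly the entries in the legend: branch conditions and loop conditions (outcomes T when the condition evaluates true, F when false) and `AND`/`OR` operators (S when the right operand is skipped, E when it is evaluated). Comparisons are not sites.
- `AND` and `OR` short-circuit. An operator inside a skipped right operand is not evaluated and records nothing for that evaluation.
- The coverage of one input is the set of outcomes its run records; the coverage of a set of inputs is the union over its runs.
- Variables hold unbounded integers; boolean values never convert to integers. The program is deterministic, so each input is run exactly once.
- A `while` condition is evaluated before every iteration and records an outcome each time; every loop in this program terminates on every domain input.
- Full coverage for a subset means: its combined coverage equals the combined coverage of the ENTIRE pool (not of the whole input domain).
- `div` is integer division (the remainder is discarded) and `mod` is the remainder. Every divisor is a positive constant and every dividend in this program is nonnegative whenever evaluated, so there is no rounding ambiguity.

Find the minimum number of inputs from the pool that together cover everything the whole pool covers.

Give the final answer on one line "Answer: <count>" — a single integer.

test 1 (h=9, z=2) fires B1->T, B1->T, B1->T, B1->T, B1->T, B1->F, B2->T, B3->T, B4->T, B5->T, B6->T, B10->E, B9->T, B11->T; hits B1=T, B1=F, B2=T, B3=T, B4=T, B5=T, B6=T, B9=T, B10=E, B11=T
test 2 (h=7, z=5) fires B1->T, B1->T, B1->T, B1->T, B1->T, B1->T, B1->T, B1->F, B2->T, B3->F, B5->T, B6->T, B10->E, B9->T, ...; hits B1=T, B1=F, B2=T, B3=F, B5=T, B6=T, B9=T, B10=E, B11=T
test 3 (h=9, z=5) fires B1->T, B1->T, B1->T, B1->T, B1->T, B1->T, B1->T, B1->F, B2->T, B3->F, B5->T, B6->T, B10->E, B9->T, ...; hits B1=T, B1=F, B2=T, B3=F, B5=T, B6=T, B9=T, B10=E, B11=T
test 4 (h=7, z=4) fires B1->T, B1->T, B1->T, B1->T, B1->T, B1->T, B1->F, B2->T, B3->T, B4->F, B5->T, B6->T, B10->E, B9->T, ...; hits B1=T, B1=F, B2=T, B3=T, B4=F, B5=T, B6=T, B9=T, B10=E, B11=T
test 5 (h=2, z=3) fires B1->T, B1->T, B1->T, B1->T, B1->T, B1->T, B1->F, B2->F, B3->T, B4->T, B5->T, B6->T, B10->E, B9->T, ...; hits B1=T, B1=F, B2=F, B3=T, B4=T, B5=T, B6=T, B9=T, B10=E, B11=T
union over all inputs: B1=T, B1=F, B2=T, B2=F, B3=T, B3=F, B4=T, B4=F, B5=T, B6=T, B9=T, B10=E, B11=T (13 outcomes)
size 1 is not enough: best union over all size-1 subsets is 10/13
size 2 is not enough: best union over all size-2 subsets is 12/13
size 3: inputs {2, 4, 5} cover all 13 outcomes, and no lexicographically smaller subset of this size does

Answer: 3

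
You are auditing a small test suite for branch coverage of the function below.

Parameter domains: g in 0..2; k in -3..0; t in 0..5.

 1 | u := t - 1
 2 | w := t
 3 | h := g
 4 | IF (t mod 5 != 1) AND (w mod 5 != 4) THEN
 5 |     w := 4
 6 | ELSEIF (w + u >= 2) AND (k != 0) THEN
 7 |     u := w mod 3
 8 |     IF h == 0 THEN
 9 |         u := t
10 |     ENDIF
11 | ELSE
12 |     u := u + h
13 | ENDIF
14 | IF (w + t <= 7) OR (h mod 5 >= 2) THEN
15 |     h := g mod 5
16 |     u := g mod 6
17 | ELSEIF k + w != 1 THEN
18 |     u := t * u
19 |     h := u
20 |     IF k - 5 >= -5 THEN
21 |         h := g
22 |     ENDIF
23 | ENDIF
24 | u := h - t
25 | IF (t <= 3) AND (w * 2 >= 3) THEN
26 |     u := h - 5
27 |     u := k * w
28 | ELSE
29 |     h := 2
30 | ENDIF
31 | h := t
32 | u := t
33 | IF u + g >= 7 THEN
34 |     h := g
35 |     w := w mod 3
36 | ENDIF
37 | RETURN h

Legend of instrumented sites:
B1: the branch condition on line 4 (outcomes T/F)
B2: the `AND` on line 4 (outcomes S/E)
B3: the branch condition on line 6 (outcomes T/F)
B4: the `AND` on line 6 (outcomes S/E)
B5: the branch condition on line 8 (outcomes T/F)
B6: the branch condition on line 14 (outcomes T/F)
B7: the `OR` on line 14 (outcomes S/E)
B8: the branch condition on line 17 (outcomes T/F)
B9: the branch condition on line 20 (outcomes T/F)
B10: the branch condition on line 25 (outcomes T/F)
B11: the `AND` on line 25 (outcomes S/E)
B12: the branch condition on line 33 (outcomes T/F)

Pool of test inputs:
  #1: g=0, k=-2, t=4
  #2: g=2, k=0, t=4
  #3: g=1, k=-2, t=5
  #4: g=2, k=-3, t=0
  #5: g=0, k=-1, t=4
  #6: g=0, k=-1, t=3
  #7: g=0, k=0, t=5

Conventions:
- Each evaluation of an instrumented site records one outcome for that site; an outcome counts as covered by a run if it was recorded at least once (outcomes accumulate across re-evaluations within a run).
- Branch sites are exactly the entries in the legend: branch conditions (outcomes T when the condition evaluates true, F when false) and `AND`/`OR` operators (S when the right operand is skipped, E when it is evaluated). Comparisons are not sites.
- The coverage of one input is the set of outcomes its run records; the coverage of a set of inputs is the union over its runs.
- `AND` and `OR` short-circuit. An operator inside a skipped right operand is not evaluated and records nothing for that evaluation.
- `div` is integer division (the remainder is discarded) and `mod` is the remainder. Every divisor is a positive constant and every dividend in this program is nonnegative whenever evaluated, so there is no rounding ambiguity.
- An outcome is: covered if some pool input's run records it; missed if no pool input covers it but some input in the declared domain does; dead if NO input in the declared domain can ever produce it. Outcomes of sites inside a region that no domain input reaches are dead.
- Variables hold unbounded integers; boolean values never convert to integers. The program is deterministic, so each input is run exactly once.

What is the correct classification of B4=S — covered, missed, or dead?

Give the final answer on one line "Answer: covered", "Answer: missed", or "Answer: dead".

no pool input records B4=S
but domain input (g=0, k=-3, t=1) does record it -> reachable, so missed

Answer: missed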